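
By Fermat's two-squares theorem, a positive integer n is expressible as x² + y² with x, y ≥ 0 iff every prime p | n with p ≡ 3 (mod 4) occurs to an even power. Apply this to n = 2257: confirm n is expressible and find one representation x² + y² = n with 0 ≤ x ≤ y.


Step 1: Factor n = 2257 = 37 · 61.
Step 2: Check the mod-4 condition on each prime factor: 37 ≡ 1 (mod 4), exponent 1; 61 ≡ 1 (mod 4), exponent 1.
All primes ≡ 3 (mod 4) appear to even exponent (or don't appear), so by the two-squares theorem n IS expressible as a sum of two squares.
Step 3: Build a representation. Here n = 37 · 61 is a product of primes ≡ 1 (mod 4). Each prime p ≡ 1 (mod 4) is itself a sum of two squares; find a² by testing p − a² for a perfect square:
  37: 37 − 1² = 36 = 6² ⇒ 37 = 1² + 6².
  61: 61 − 1² = 60, 61 − 2² = 57, 61 − 3² = 52, 61 − 4² = 45, 61 − 5² = 36 = 6² ⇒ 61 = 5² + 6².
  Combine using the Brahmagupta–Fibonacci identity (a² + b²)(c² + d²) = (ac − bd)² + (ad + bc)² = (ac + bd)² + (ad − bc)²:
  37 · 61 = 2257: from (1² + 6²)(5² + 6²), take (1·5 − 6·6, 1·6 + 6·5) = (5 − 36, 6 + 30) = (-31, 36); dropping signs (only squares matter) gives (31, 36); check 31² + 36² = 961 + 1296 = 2257 ✓.
Step 4: Order so x ≤ y and verify: 31² + 36² = 961 + 1296 = 2257 = n. ✓

n = 2257 = 31² + 36² (one valid representation with x ≤ y).


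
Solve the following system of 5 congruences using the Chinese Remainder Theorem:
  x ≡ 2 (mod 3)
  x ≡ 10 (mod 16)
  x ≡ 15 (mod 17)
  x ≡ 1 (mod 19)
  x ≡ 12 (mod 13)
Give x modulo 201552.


Product of moduli M = 3 · 16 · 17 · 19 · 13 = 201552.
Merge one congruence at a time:
  Start: x ≡ 2 (mod 3).
  Combine with x ≡ 10 (mod 16); new modulus lcm = 48.
    Write x = 2 + 3·t and substitute into x ≡ 10 (mod 16): 3·t ≡ 10 − 2 = 8 (mod 16).
    The inverse of 3 mod 16 is 11 (since 3·11 = 33 = 2·16 + 1), so t ≡ 11·8 = 88 ≡ 8 (mod 16).
    Then x = 2 + 3·8 = 26, valid modulo lcm(3, 16) = 48: x ≡ 26 (mod 48).
  Combine with x ≡ 15 (mod 17); new modulus lcm = 816.
    Write x = 26 + 48·t and substitute into x ≡ 15 (mod 17): 48·t ≡ 15 − 26 = -11 (mod 17).
    Reduce coefficients mod 17: 14·t ≡ 6 (mod 17).
    The inverse of 14 mod 17 is 11 (since 14·11 = 154 = 9·17 + 1), so t ≡ 11·6 = 66 ≡ 15 (mod 17).
    Then x = 26 + 48·15 = 746, valid modulo lcm(48, 17) = 816: x ≡ 746 (mod 816).
  Combine with x ≡ 1 (mod 19); new modulus lcm = 15504.
    Write x = 746 + 816·t and substitute into x ≡ 1 (mod 19): 816·t ≡ 1 − 746 = -745 (mod 19).
    Reduce coefficients mod 19: 18·t ≡ 15 (mod 19).
    The inverse of 18 mod 19 is 18 (since 18·18 = 324 = 17·19 + 1), so t ≡ 18·15 = 270 ≡ 4 (mod 19).
    Then x = 746 + 816·4 = 4010, valid modulo lcm(816, 19) = 15504: x ≡ 4010 (mod 15504).
  Combine with x ≡ 12 (mod 13); new modulus lcm = 201552.
    Write x = 4010 + 15504·t and substitute into x ≡ 12 (mod 13): 15504·t ≡ 12 − 4010 = -3998 (mod 13).
    Reduce coefficients mod 13: 8·t ≡ 6 (mod 13).
    The inverse of 8 mod 13 is 5 (since 8·5 = 40 = 3·13 + 1), so t ≡ 5·6 = 30 ≡ 4 (mod 13).
    Then x = 4010 + 15504·4 = 66026, valid modulo lcm(15504, 13) = 201552: x ≡ 66026 (mod 201552).
Verify against each original: 66026 mod 3 = 2, 66026 mod 16 = 10, 66026 mod 17 = 15, 66026 mod 19 = 1, 66026 mod 13 = 12.

x ≡ 66026 (mod 201552).


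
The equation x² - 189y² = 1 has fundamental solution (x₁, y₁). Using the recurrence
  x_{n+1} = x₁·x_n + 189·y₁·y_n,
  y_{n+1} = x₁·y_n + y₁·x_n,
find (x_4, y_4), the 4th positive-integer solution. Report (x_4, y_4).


Step 1: Find the fundamental solution (x₁, y₁) of x² - 189y² = 1.
  Expand √189 as a continued fraction. a₀ = ⌊√189⌋ = 13; iterate m_{k+1} = d_k·a_k − m_k, d_{k+1} = (189 − m_{k+1}²)/d_k, a_{k+1} = ⌊(a₀ + m_{k+1})/d_{k+1}⌋ (starting m₀ = 0, d₀ = 1), with convergents p_k = a_k·p_{k-1} + p_{k-2}, q_k = a_k·q_{k-1} + q_{k-2} (p₋₁ = 1, q₋₁ = 0):
  k = 0: a₀ = 13; p₀/q₀ = 13/1; p₀² − 189·q₀² = 169 − 189 = -20.
  k = 1: m = 13, d = 20, a = ⌊(13 + 13)/20⌋ = 1; p/q = (1·13 + 1)/(1·1 + 0) = 14/1; p² − 189·q² = 196 − 189 = 7.
  k = 2: m = 7, d = 7, a = ⌊(13 + 7)/7⌋ = 2; p/q = (2·14 + 13)/(2·1 + 1) = 41/3; p² − 189·q² = 1681 − 1701 = -20.
  k = 3: m = 7, d = 20, a = ⌊(13 + 7)/20⌋ = 1; p/q = (1·41 + 14)/(1·3 + 1) = 55/4; p² − 189·q² = 3025 − 3024 = 1.
  The first convergent with p² − 189·q² = 1 gives the fundamental solution (x₁, y₁) = (55, 4).
Step 2: Apply the recurrence (x_{n+1}, y_{n+1}) = (x₁x_n + 189y₁y_n, x₁y_n + y₁x_n) repeatedly.
  From (x_1, y_1) = (55, 4): x_2 = 55·55 + 189·4·4 = 6049; y_2 = 55·4 + 4·55 = 440.
  From (x_2, y_2) = (6049, 440): x_3 = 55·6049 + 189·4·440 = 665335; y_3 = 55·440 + 4·6049 = 48396.
  From (x_3, y_3) = (665335, 48396): x_4 = 55·665335 + 189·4·48396 = 73180801; y_4 = 55·48396 + 4·665335 = 5323120.
Step 3: Verify x_4² - 189·y_4² = 5355429635001601 - 5355429635001600 = 1 (should be 1). ✓

(x_1, y_1) = (55, 4); (x_4, y_4) = (73180801, 5323120).


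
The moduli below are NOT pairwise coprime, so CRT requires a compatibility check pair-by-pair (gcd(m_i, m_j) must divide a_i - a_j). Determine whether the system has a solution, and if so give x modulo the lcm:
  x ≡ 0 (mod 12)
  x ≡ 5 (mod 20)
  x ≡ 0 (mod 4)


Moduli 12, 20, 4 are not pairwise coprime, so CRT works modulo lcm(m_i) when all pairwise compatibility conditions hold.
Pairwise compatibility: gcd(m_i, m_j) must divide a_i - a_j for every pair.
Merge one congruence at a time:
  Start: x ≡ 0 (mod 12).
  Combine with x ≡ 5 (mod 20): gcd(12, 20) = 4, and 5 - 0 = 5 is NOT divisible by 4.
    ⇒ system is inconsistent (no integer solution).

No solution (the system is inconsistent).


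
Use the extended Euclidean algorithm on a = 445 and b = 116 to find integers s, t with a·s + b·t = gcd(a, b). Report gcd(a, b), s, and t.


Euclidean algorithm on (445, 116) — divide until remainder is 0:
  445 = 3 · 116 + 97
  116 = 1 · 97 + 19
  97 = 5 · 19 + 2
  19 = 9 · 2 + 1
  2 = 2 · 1 + 0
gcd(445, 116) = 1.
Track Bezout coefficients alongside the remainders: start with r₀ = 445 = a·1 + b·0 (s = 1, t = 0) and r₁ = 116 = a·0 + b·1 (s = 0, t = 1); each new remainder r_{k+1} = r_{k-1} − q_k·r_k inherits s_{k+1} = s_{k-1} − q_k·s_k, t_{k+1} = t_{k-1} − q_k·t_k, so r_k = a·s_k + b·t_k at every step:
  q = 3: r = 97, s = 1 − 3·0 = 1, t = 0 − 3·1 = -3  (check: 445·1 + 116·(-3) = 97)
  q = 1: r = 19, s = 0 − 1·1 = -1, t = 1 − 1·(-3) = 4  (check: 445·(-1) + 116·4 = 19)
  q = 5: r = 2, s = 1 − 5·(-1) = 6, t = -3 − 5·4 = -23  (check: 445·6 + 116·(-23) = 2)
  q = 9: r = 1, s = -1 − 9·6 = -55, t = 4 − 9·(-23) = 211  (check: 445·(-55) + 116·211 = 1)
The row with r = 1 (the gcd) gives the Bezout coefficients s = -55, t = 211.
Result: 445 · (-55) + 116 · (211) = 1.

gcd(445, 116) = 1; s = -55, t = 211 (check: 445·(-55) + 116·211 = 1).


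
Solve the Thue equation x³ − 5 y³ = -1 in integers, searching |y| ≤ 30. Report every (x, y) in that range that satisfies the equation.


The equation is x³ - 5y³ = -1. For fixed y, x³ = 5·y³ − 1, so a solution requires the RHS to be a perfect cube.
Strategy: iterate y from -30 to 30, compute RHS = 5·y³ − 1, and check whether it is a (positive or negative) perfect cube.
Check small values of y:
  y = 0: RHS = -1 = (-1)³ ⇒ x = -1 works.
  y = 1: RHS = 4 is not a perfect cube.
  y = -1: RHS = -6 is not a perfect cube.
  y = 2: RHS = 39 is not a perfect cube.
  y = -2: RHS = -41 is not a perfect cube.
  y = 3: RHS = 134 is not a perfect cube.
  y = -3: RHS = -136 is not a perfect cube.
Continuing the search up to |y| = 30 finds no further solutions beyond those listed.
Collected solutions: (-1, 0).

Solutions (with |y| ≤ 30): (-1, 0).


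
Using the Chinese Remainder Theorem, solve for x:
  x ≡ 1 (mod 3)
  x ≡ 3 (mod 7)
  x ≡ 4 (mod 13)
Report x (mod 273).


Moduli 3, 7, 13 are pairwise coprime; by CRT there is a unique solution modulo M = 3 · 7 · 13 = 273.
Solve pairwise, accumulating the modulus:
  Start with x ≡ 1 (mod 3).
  Combine with x ≡ 3 (mod 7): since gcd(3, 7) = 1, we get a unique residue mod 21.
    Write x = 1 + 3·t and substitute into x ≡ 3 (mod 7): 3·t ≡ 3 − 1 = 2 (mod 7).
    The inverse of 3 mod 7 is 5 (since 3·5 = 15 = 2·7 + 1), so t ≡ 5·2 = 10 ≡ 3 (mod 7).
    Then x = 1 + 3·3 = 10, valid modulo lcm(3, 7) = 21: x ≡ 10 (mod 21).
  Combine with x ≡ 4 (mod 13): since gcd(21, 13) = 1, we get a unique residue mod 273.
    Write x = 10 + 21·t and substitute into x ≡ 4 (mod 13): 21·t ≡ 4 − 10 = -6 (mod 13).
    Reduce coefficients mod 13: 8·t ≡ 7 (mod 13).
    The inverse of 8 mod 13 is 5 (since 8·5 = 40 = 3·13 + 1), so t ≡ 5·7 = 35 ≡ 9 (mod 13).
    Then x = 10 + 21·9 = 199, valid modulo lcm(21, 13) = 273: x ≡ 199 (mod 273).
Verify: 199 mod 3 = 1 ✓, 199 mod 7 = 3 ✓, 199 mod 13 = 4 ✓.

x ≡ 199 (mod 273).


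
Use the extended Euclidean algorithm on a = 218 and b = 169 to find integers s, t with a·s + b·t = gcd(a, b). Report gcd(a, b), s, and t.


Euclidean algorithm on (218, 169) — divide until remainder is 0:
  218 = 1 · 169 + 49
  169 = 3 · 49 + 22
  49 = 2 · 22 + 5
  22 = 4 · 5 + 2
  5 = 2 · 2 + 1
  2 = 2 · 1 + 0
gcd(218, 169) = 1.
Track Bezout coefficients alongside the remainders: start with r₀ = 218 = a·1 + b·0 (s = 1, t = 0) and r₁ = 169 = a·0 + b·1 (s = 0, t = 1); each new remainder r_{k+1} = r_{k-1} − q_k·r_k inherits s_{k+1} = s_{k-1} − q_k·s_k, t_{k+1} = t_{k-1} − q_k·t_k, so r_k = a·s_k + b·t_k at every step:
  q = 1: r = 49, s = 1 − 1·0 = 1, t = 0 − 1·1 = -1  (check: 218·1 + 169·(-1) = 49)
  q = 3: r = 22, s = 0 − 3·1 = -3, t = 1 − 3·(-1) = 4  (check: 218·(-3) + 169·4 = 22)
  q = 2: r = 5, s = 1 − 2·(-3) = 7, t = -1 − 2·4 = -9  (check: 218·7 + 169·(-9) = 5)
  q = 4: r = 2, s = -3 − 4·7 = -31, t = 4 − 4·(-9) = 40  (check: 218·(-31) + 169·40 = 2)
  q = 2: r = 1, s = 7 − 2·(-31) = 69, t = -9 − 2·40 = -89  (check: 218·69 + 169·(-89) = 1)
The row with r = 1 (the gcd) gives the Bezout coefficients s = 69, t = -89.
Result: 218 · (69) + 169 · (-89) = 1.

gcd(218, 169) = 1; s = 69, t = -89 (check: 218·69 + 169·(-89) = 1).


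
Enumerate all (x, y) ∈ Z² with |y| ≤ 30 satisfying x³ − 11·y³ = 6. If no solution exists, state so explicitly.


The equation is x³ - 11y³ = 6. For fixed y, x³ = 11·y³ + 6, so a solution requires the RHS to be a perfect cube.
Strategy: iterate y from -30 to 30, compute RHS = 11·y³ + 6, and check whether it is a (positive or negative) perfect cube.
Check small values of y:
  y = 0: RHS = 6 is not a perfect cube.
  y = 1: RHS = 17 is not a perfect cube.
  y = -1: RHS = -5 is not a perfect cube.
  y = 2: RHS = 94 is not a perfect cube.
  y = -2: RHS = -82 is not a perfect cube.
  y = 3: RHS = 303 is not a perfect cube.
  y = -3: RHS = -291 is not a perfect cube.
Continuing the search up to |y| = 30 finds no solutions either.
No (x, y) in the scanned range satisfies the equation.

No integer solutions with |y| ≤ 30.


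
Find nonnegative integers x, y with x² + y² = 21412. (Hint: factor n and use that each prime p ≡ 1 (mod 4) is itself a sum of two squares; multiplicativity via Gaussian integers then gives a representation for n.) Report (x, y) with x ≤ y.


Step 1: Factor n = 21412 = 2^2 · 53 · 101.
Step 2: Check the mod-4 condition on each prime factor: 2 = 2 (special); 53 ≡ 1 (mod 4), exponent 1; 101 ≡ 1 (mod 4), exponent 1.
All primes ≡ 3 (mod 4) appear to even exponent (or don't appear), so by the two-squares theorem n IS expressible as a sum of two squares.
Step 3: Build a representation. Group n = k² · m with k = 2 and m = 53 · 101 = 5353 (a product of primes ≡ 1 (mod 4)); a representation of m scales to one of n via (k·x)² + (k·y)² = k²(x² + y²). Each prime p ≡ 1 (mod 4) is itself a sum of two squares; find a² by testing p − a² for a perfect square:
  53: 53 − 1² = 52, 53 − 2² = 49 = 7² ⇒ 53 = 2² + 7².
  101: 101 − 1² = 100 = 10² ⇒ 101 = 1² + 10².
  Combine using the Brahmagupta–Fibonacci identity (a² + b²)(c² + d²) = (ac − bd)² + (ad + bc)² = (ac + bd)² + (ad − bc)²:
  53 · 101 = 5353: from (2² + 7²)(1² + 10²), take (2·1 − 7·10, 2·10 + 7·1) = (2 − 70, 20 + 7) = (-68, 27); dropping signs (only squares matter) gives (68, 27); check 68² + 27² = 4624 + 729 = 5353 ✓.
  Scale by k = 2: (2·68, 2·27) = (136, 54).
Step 4: Order so x ≤ y and verify: 54² + 136² = 2916 + 18496 = 21412 = n. ✓

n = 21412 = 54² + 136² (one valid representation with x ≤ y).


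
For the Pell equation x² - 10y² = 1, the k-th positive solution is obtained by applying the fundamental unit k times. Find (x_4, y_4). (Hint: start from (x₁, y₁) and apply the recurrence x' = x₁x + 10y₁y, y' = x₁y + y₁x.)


Step 1: Find the fundamental solution (x₁, y₁) of x² - 10y² = 1.
  Expand √10 as a continued fraction. a₀ = ⌊√10⌋ = 3; iterate m_{k+1} = d_k·a_k − m_k, d_{k+1} = (10 − m_{k+1}²)/d_k, a_{k+1} = ⌊(a₀ + m_{k+1})/d_{k+1}⌋ (starting m₀ = 0, d₀ = 1), with convergents p_k = a_k·p_{k-1} + p_{k-2}, q_k = a_k·q_{k-1} + q_{k-2} (p₋₁ = 1, q₋₁ = 0):
  k = 0: a₀ = 3; p₀/q₀ = 3/1; p₀² − 10·q₀² = 9 − 10 = -1.
  k = 1: m = 3, d = 1, a = ⌊(3 + 3)/1⌋ = 6; p/q = (6·3 + 1)/(6·1 + 0) = 19/6; p² − 10·q² = 361 − 360 = 1.
  The first convergent with p² − 10·q² = 1 gives the fundamental solution (x₁, y₁) = (19, 6).
Step 2: Apply the recurrence (x_{n+1}, y_{n+1}) = (x₁x_n + 10y₁y_n, x₁y_n + y₁x_n) repeatedly.
  From (x_1, y_1) = (19, 6): x_2 = 19·19 + 10·6·6 = 721; y_2 = 19·6 + 6·19 = 228.
  From (x_2, y_2) = (721, 228): x_3 = 19·721 + 10·6·228 = 27379; y_3 = 19·228 + 6·721 = 8658.
  From (x_3, y_3) = (27379, 8658): x_4 = 19·27379 + 10·6·8658 = 1039681; y_4 = 19·8658 + 6·27379 = 328776.
Step 3: Verify x_4² - 10·y_4² = 1080936581761 - 1080936581760 = 1 (should be 1). ✓

(x_1, y_1) = (19, 6); (x_4, y_4) = (1039681, 328776).


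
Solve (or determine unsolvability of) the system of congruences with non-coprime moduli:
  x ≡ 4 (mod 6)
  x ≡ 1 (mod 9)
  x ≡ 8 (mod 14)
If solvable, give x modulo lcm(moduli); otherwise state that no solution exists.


Moduli 6, 9, 14 are not pairwise coprime, so CRT works modulo lcm(m_i) when all pairwise compatibility conditions hold.
Pairwise compatibility: gcd(m_i, m_j) must divide a_i - a_j for every pair.
Merge one congruence at a time:
  Start: x ≡ 4 (mod 6).
  Combine with x ≡ 1 (mod 9): gcd(6, 9) = 3; 1 - 4 = -3, which IS divisible by 3, so compatible.
    Write x = 4 + 6·t and substitute into x ≡ 1 (mod 9): 6·t ≡ 1 − 4 = -3 (mod 9).
    Divide the congruence (and modulus) by g = 3: 2·t ≡ -1 (mod 3).
    Reduce coefficients mod 3: 2·t ≡ 2 (mod 3).
    The inverse of 2 mod 3 is 2 (since 2·2 = 4 = 1·3 + 1), so t ≡ 2·2 = 4 ≡ 1 (mod 3).
    Then x = 4 + 6·1 = 10, valid modulo lcm(6, 9) = 18: x ≡ 10 (mod 18).
  Combine with x ≡ 8 (mod 14): gcd(18, 14) = 2; 8 - 10 = -2, which IS divisible by 2, so compatible.
    Write x = 10 + 18·t and substitute into x ≡ 8 (mod 14): 18·t ≡ 8 − 10 = -2 (mod 14).
    Divide the congruence (and modulus) by g = 2: 9·t ≡ -1 (mod 7).
    Reduce coefficients mod 7: 2·t ≡ 6 (mod 7).
    The inverse of 2 mod 7 is 4 (since 2·4 = 8 = 1·7 + 1), so t ≡ 4·6 = 24 ≡ 3 (mod 7).
    Then x = 10 + 18·3 = 64, valid modulo lcm(18, 14) = 126: x ≡ 64 (mod 126).
Verify: 64 mod 6 = 4, 64 mod 9 = 1, 64 mod 14 = 8.

x ≡ 64 (mod 126).


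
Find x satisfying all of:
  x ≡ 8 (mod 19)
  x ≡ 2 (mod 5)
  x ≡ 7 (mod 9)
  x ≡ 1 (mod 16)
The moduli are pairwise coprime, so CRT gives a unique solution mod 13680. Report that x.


Product of moduli M = 19 · 5 · 9 · 16 = 13680.
Merge one congruence at a time:
  Start: x ≡ 8 (mod 19).
  Combine with x ≡ 2 (mod 5); new modulus lcm = 95.
    Write x = 8 + 19·t and substitute into x ≡ 2 (mod 5): 19·t ≡ 2 − 8 = -6 (mod 5).
    Reduce coefficients mod 5: 4·t ≡ 4 (mod 5).
    The inverse of 4 mod 5 is 4 (since 4·4 = 16 = 3·5 + 1), so t ≡ 4·4 = 16 ≡ 1 (mod 5).
    Then x = 8 + 19·1 = 27, valid modulo lcm(19, 5) = 95: x ≡ 27 (mod 95).
  Combine with x ≡ 7 (mod 9); new modulus lcm = 855.
    Write x = 27 + 95·t and substitute into x ≡ 7 (mod 9): 95·t ≡ 7 − 27 = -20 (mod 9).
    Reduce coefficients mod 9: 5·t ≡ 7 (mod 9).
    The inverse of 5 mod 9 is 2 (since 5·2 = 10 = 1·9 + 1), so t ≡ 2·7 = 14 ≡ 5 (mod 9).
    Then x = 27 + 95·5 = 502, valid modulo lcm(95, 9) = 855: x ≡ 502 (mod 855).
  Combine with x ≡ 1 (mod 16); new modulus lcm = 13680.
    Write x = 502 + 855·t and substitute into x ≡ 1 (mod 16): 855·t ≡ 1 − 502 = -501 (mod 16).
    Reduce coefficients mod 16: 7·t ≡ 11 (mod 16).
    The inverse of 7 mod 16 is 7 (since 7·7 = 49 = 3·16 + 1), so t ≡ 7·11 = 77 ≡ 13 (mod 16).
    Then x = 502 + 855·13 = 11617, valid modulo lcm(855, 16) = 13680: x ≡ 11617 (mod 13680).
Verify against each original: 11617 mod 19 = 8, 11617 mod 5 = 2, 11617 mod 9 = 7, 11617 mod 16 = 1.

x ≡ 11617 (mod 13680).


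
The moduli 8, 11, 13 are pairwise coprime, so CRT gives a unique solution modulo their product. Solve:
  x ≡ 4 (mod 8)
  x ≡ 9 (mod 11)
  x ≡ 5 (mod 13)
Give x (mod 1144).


Moduli 8, 11, 13 are pairwise coprime; by CRT there is a unique solution modulo M = 8 · 11 · 13 = 1144.
Solve pairwise, accumulating the modulus:
  Start with x ≡ 4 (mod 8).
  Combine with x ≡ 9 (mod 11): since gcd(8, 11) = 1, we get a unique residue mod 88.
    Write x = 4 + 8·t and substitute into x ≡ 9 (mod 11): 8·t ≡ 9 − 4 = 5 (mod 11).
    The inverse of 8 mod 11 is 7 (since 8·7 = 56 = 5·11 + 1), so t ≡ 7·5 = 35 ≡ 2 (mod 11).
    Then x = 4 + 8·2 = 20, valid modulo lcm(8, 11) = 88: x ≡ 20 (mod 88).
  Combine with x ≡ 5 (mod 13): since gcd(88, 13) = 1, we get a unique residue mod 1144.
    Write x = 20 + 88·t and substitute into x ≡ 5 (mod 13): 88·t ≡ 5 − 20 = -15 (mod 13).
    Reduce coefficients mod 13: 10·t ≡ 11 (mod 13).
    The inverse of 10 mod 13 is 4 (since 10·4 = 40 = 3·13 + 1), so t ≡ 4·11 = 44 ≡ 5 (mod 13).
    Then x = 20 + 88·5 = 460, valid modulo lcm(88, 13) = 1144: x ≡ 460 (mod 1144).
Verify: 460 mod 8 = 4 ✓, 460 mod 11 = 9 ✓, 460 mod 13 = 5 ✓.

x ≡ 460 (mod 1144).


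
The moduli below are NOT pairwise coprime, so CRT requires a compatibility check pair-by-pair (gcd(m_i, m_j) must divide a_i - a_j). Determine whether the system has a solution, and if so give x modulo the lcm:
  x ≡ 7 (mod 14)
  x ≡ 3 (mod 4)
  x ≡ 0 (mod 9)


Moduli 14, 4, 9 are not pairwise coprime, so CRT works modulo lcm(m_i) when all pairwise compatibility conditions hold.
Pairwise compatibility: gcd(m_i, m_j) must divide a_i - a_j for every pair.
Merge one congruence at a time:
  Start: x ≡ 7 (mod 14).
  Combine with x ≡ 3 (mod 4): gcd(14, 4) = 2; 3 - 7 = -4, which IS divisible by 2, so compatible.
    Write x = 7 + 14·t and substitute into x ≡ 3 (mod 4): 14·t ≡ 3 − 7 = -4 (mod 4).
    Divide the congruence (and modulus) by g = 2: 7·t ≡ -2 (mod 2).
    Reduce coefficients mod 2: 1·t ≡ 0 (mod 2).
    So t ≡ 0 (mod 2).
    Then x = 7 + 14·0 = 7, valid modulo lcm(14, 4) = 28: x ≡ 7 (mod 28).
  Combine with x ≡ 0 (mod 9): gcd(28, 9) = 1; 0 - 7 = -7, which IS divisible by 1, so compatible.
    Write x = 7 + 28·t and substitute into x ≡ 0 (mod 9): 28·t ≡ 0 − 7 = -7 (mod 9).
    Reduce coefficients mod 9: 1·t ≡ 2 (mod 9).
    So t ≡ 2 (mod 9).
    Then x = 7 + 28·2 = 63, valid modulo lcm(28, 9) = 252: x ≡ 63 (mod 252).
Verify: 63 mod 14 = 7, 63 mod 4 = 3, 63 mod 9 = 0.

x ≡ 63 (mod 252).


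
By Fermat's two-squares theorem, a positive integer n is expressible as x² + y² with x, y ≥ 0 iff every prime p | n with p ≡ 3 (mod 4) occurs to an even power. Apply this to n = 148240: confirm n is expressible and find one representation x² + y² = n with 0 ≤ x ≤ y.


Step 1: Factor n = 148240 = 2^4 · 5 · 17 · 109.
Step 2: Check the mod-4 condition on each prime factor: 2 = 2 (special); 5 ≡ 1 (mod 4), exponent 1; 17 ≡ 1 (mod 4), exponent 1; 109 ≡ 1 (mod 4), exponent 1.
All primes ≡ 3 (mod 4) appear to even exponent (or don't appear), so by the two-squares theorem n IS expressible as a sum of two squares.
Step 3: Build a representation. Group n = k² · m with k = 4 and m = 5 · 17 · 109 = 9265 (a product of primes ≡ 1 (mod 4)); a representation of m scales to one of n via (k·x)² + (k·y)² = k²(x² + y²). Each prime p ≡ 1 (mod 4) is itself a sum of two squares; find a² by testing p − a² for a perfect square:
  5: 5 − 1² = 4 = 2² ⇒ 5 = 1² + 2².
  17: 17 − 1² = 16 = 4² ⇒ 17 = 1² + 4².
  109: 109 − 1² = 108, 109 − 2² = 105, 109 − 3² = 100 = 10² ⇒ 109 = 3² + 10².
  Combine using the Brahmagupta–Fibonacci identity (a² + b²)(c² + d²) = (ac − bd)² + (ad + bc)² = (ac + bd)² + (ad − bc)²:
  5 · 17 = 85: from (1² + 2²)(1² + 4²), take (1·1 − 2·4, 1·4 + 2·1) = (1 − 8, 4 + 2) = (-7, 6); dropping signs (only squares matter) gives (7, 6); check 7² + 6² = 49 + 36 = 85 ✓.
  85 · 109 = 9265: from (7² + 6²)(3² + 10²), take (7·3 − 6·10, 7·10 + 6·3) = (21 − 60, 70 + 18) = (-39, 88); dropping signs (only squares matter) gives (39, 88); check 39² + 88² = 1521 + 7744 = 9265 ✓.
  Scale by k = 4: (4·39, 4·88) = (156, 352).
Step 4: Order so x ≤ y and verify: 156² + 352² = 24336 + 123904 = 148240 = n. ✓

n = 148240 = 156² + 352² (one valid representation with x ≤ y).


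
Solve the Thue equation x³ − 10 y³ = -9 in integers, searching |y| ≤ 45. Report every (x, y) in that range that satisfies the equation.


The equation is x³ - 10y³ = -9. For fixed y, x³ = 10·y³ − 9, so a solution requires the RHS to be a perfect cube.
Strategy: iterate y from -45 to 45, compute RHS = 10·y³ − 9, and check whether it is a (positive or negative) perfect cube.
Check small values of y:
  y = 0: RHS = -9 is not a perfect cube.
  y = 1: RHS = 1 = (1)³ ⇒ x = 1 works.
  y = -1: RHS = -19 is not a perfect cube.
  y = 2: RHS = 71 is not a perfect cube.
  y = -2: RHS = -89 is not a perfect cube.
  y = 3: RHS = 261 is not a perfect cube.
  y = -3: RHS = -279 is not a perfect cube.
Continuing the search up to |y| = 45 finds no further solutions beyond those listed.
Collected solutions: (1, 1).

Solutions (with |y| ≤ 45): (1, 1).


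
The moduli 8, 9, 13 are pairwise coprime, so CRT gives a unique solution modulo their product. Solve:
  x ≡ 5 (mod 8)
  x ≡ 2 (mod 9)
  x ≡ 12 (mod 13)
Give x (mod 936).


Moduli 8, 9, 13 are pairwise coprime; by CRT there is a unique solution modulo M = 8 · 9 · 13 = 936.
Solve pairwise, accumulating the modulus:
  Start with x ≡ 5 (mod 8).
  Combine with x ≡ 2 (mod 9): since gcd(8, 9) = 1, we get a unique residue mod 72.
    Write x = 5 + 8·t and substitute into x ≡ 2 (mod 9): 8·t ≡ 2 − 5 = -3 (mod 9).
    Reduce coefficients mod 9: 8·t ≡ 6 (mod 9).
    The inverse of 8 mod 9 is 8 (since 8·8 = 64 = 7·9 + 1), so t ≡ 8·6 = 48 ≡ 3 (mod 9).
    Then x = 5 + 8·3 = 29, valid modulo lcm(8, 9) = 72: x ≡ 29 (mod 72).
  Combine with x ≡ 12 (mod 13): since gcd(72, 13) = 1, we get a unique residue mod 936.
    Write x = 29 + 72·t and substitute into x ≡ 12 (mod 13): 72·t ≡ 12 − 29 = -17 (mod 13).
    Reduce coefficients mod 13: 7·t ≡ 9 (mod 13).
    The inverse of 7 mod 13 is 2 (since 7·2 = 14 = 1·13 + 1), so t ≡ 2·9 = 18 ≡ 5 (mod 13).
    Then x = 29 + 72·5 = 389, valid modulo lcm(72, 13) = 936: x ≡ 389 (mod 936).
Verify: 389 mod 8 = 5 ✓, 389 mod 9 = 2 ✓, 389 mod 13 = 12 ✓.

x ≡ 389 (mod 936).


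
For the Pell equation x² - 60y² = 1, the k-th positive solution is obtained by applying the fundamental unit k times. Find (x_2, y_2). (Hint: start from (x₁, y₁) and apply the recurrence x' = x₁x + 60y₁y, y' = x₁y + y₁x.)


Step 1: Find the fundamental solution (x₁, y₁) of x² - 60y² = 1.
  Expand √60 as a continued fraction. a₀ = ⌊√60⌋ = 7; iterate m_{k+1} = d_k·a_k − m_k, d_{k+1} = (60 − m_{k+1}²)/d_k, a_{k+1} = ⌊(a₀ + m_{k+1})/d_{k+1}⌋ (starting m₀ = 0, d₀ = 1), with convergents p_k = a_k·p_{k-1} + p_{k-2}, q_k = a_k·q_{k-1} + q_{k-2} (p₋₁ = 1, q₋₁ = 0):
  k = 0: a₀ = 7; p₀/q₀ = 7/1; p₀² − 60·q₀² = 49 − 60 = -11.
  k = 1: m = 7, d = 11, a = ⌊(7 + 7)/11⌋ = 1; p/q = (1·7 + 1)/(1·1 + 0) = 8/1; p² − 60·q² = 64 − 60 = 4.
  k = 2: m = 4, d = 4, a = ⌊(7 + 4)/4⌋ = 2; p/q = (2·8 + 7)/(2·1 + 1) = 23/3; p² − 60·q² = 529 − 540 = -11.
  k = 3: m = 4, d = 11, a = ⌊(7 + 4)/11⌋ = 1; p/q = (1·23 + 8)/(1·3 + 1) = 31/4; p² − 60·q² = 961 − 960 = 1.
  The first convergent with p² − 60·q² = 1 gives the fundamental solution (x₁, y₁) = (31, 4).
Step 2: Apply the recurrence (x_{n+1}, y_{n+1}) = (x₁x_n + 60y₁y_n, x₁y_n + y₁x_n) repeatedly.
  From (x_1, y_1) = (31, 4): x_2 = 31·31 + 60·4·4 = 1921; y_2 = 31·4 + 4·31 = 248.
Step 3: Verify x_2² - 60·y_2² = 3690241 - 3690240 = 1 (should be 1). ✓

(x_1, y_1) = (31, 4); (x_2, y_2) = (1921, 248).


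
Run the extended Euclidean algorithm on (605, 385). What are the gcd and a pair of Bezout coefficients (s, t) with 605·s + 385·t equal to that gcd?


Euclidean algorithm on (605, 385) — divide until remainder is 0:
  605 = 1 · 385 + 220
  385 = 1 · 220 + 165
  220 = 1 · 165 + 55
  165 = 3 · 55 + 0
gcd(605, 385) = 55.
Track Bezout coefficients alongside the remainders: start with r₀ = 605 = a·1 + b·0 (s = 1, t = 0) and r₁ = 385 = a·0 + b·1 (s = 0, t = 1); each new remainder r_{k+1} = r_{k-1} − q_k·r_k inherits s_{k+1} = s_{k-1} − q_k·s_k, t_{k+1} = t_{k-1} − q_k·t_k, so r_k = a·s_k + b·t_k at every step:
  q = 1: r = 220, s = 1 − 1·0 = 1, t = 0 − 1·1 = -1  (check: 605·1 + 385·(-1) = 220)
  q = 1: r = 165, s = 0 − 1·1 = -1, t = 1 − 1·(-1) = 2  (check: 605·(-1) + 385·2 = 165)
  q = 1: r = 55, s = 1 − 1·(-1) = 2, t = -1 − 1·2 = -3  (check: 605·2 + 385·(-3) = 55)
The row with r = 55 (the gcd) gives the Bezout coefficients s = 2, t = -3.
Result: 605 · (2) + 385 · (-3) = 55.

gcd(605, 385) = 55; s = 2, t = -3 (check: 605·2 + 385·(-3) = 55).


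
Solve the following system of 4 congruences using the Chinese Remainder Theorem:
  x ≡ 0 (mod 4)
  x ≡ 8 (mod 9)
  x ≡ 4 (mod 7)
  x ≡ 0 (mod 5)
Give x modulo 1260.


Product of moduli M = 4 · 9 · 7 · 5 = 1260.
Merge one congruence at a time:
  Start: x ≡ 0 (mod 4).
  Combine with x ≡ 8 (mod 9); new modulus lcm = 36.
    Write x = 0 + 4·t and substitute into x ≡ 8 (mod 9): 4·t ≡ 8 − 0 = 8 (mod 9).
    The inverse of 4 mod 9 is 7 (since 4·7 = 28 = 3·9 + 1), so t ≡ 7·8 = 56 ≡ 2 (mod 9).
    Then x = 0 + 4·2 = 8, valid modulo lcm(4, 9) = 36: x ≡ 8 (mod 36).
  Combine with x ≡ 4 (mod 7); new modulus lcm = 252.
    Write x = 8 + 36·t and substitute into x ≡ 4 (mod 7): 36·t ≡ 4 − 8 = -4 (mod 7).
    Reduce coefficients mod 7: 1·t ≡ 3 (mod 7).
    So t ≡ 3 (mod 7).
    Then x = 8 + 36·3 = 116, valid modulo lcm(36, 7) = 252: x ≡ 116 (mod 252).
  Combine with x ≡ 0 (mod 5); new modulus lcm = 1260.
    Write x = 116 + 252·t and substitute into x ≡ 0 (mod 5): 252·t ≡ 0 − 116 = -116 (mod 5).
    Reduce coefficients mod 5: 2·t ≡ 4 (mod 5).
    The inverse of 2 mod 5 is 3 (since 2·3 = 6 = 1·5 + 1), so t ≡ 3·4 = 12 ≡ 2 (mod 5).
    Then x = 116 + 252·2 = 620, valid modulo lcm(252, 5) = 1260: x ≡ 620 (mod 1260).
Verify against each original: 620 mod 4 = 0, 620 mod 9 = 8, 620 mod 7 = 4, 620 mod 5 = 0.

x ≡ 620 (mod 1260).


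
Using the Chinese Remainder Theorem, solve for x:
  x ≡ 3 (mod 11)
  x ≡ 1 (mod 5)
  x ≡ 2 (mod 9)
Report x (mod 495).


Moduli 11, 5, 9 are pairwise coprime; by CRT there is a unique solution modulo M = 11 · 5 · 9 = 495.
Solve pairwise, accumulating the modulus:
  Start with x ≡ 3 (mod 11).
  Combine with x ≡ 1 (mod 5): since gcd(11, 5) = 1, we get a unique residue mod 55.
    Write x = 3 + 11·t and substitute into x ≡ 1 (mod 5): 11·t ≡ 1 − 3 = -2 (mod 5).
    Reduce coefficients mod 5: 1·t ≡ 3 (mod 5).
    So t ≡ 3 (mod 5).
    Then x = 3 + 11·3 = 36, valid modulo lcm(11, 5) = 55: x ≡ 36 (mod 55).
  Combine with x ≡ 2 (mod 9): since gcd(55, 9) = 1, we get a unique residue mod 495.
    Write x = 36 + 55·t and substitute into x ≡ 2 (mod 9): 55·t ≡ 2 − 36 = -34 (mod 9).
    Reduce coefficients mod 9: 1·t ≡ 2 (mod 9).
    So t ≡ 2 (mod 9).
    Then x = 36 + 55·2 = 146, valid modulo lcm(55, 9) = 495: x ≡ 146 (mod 495).
Verify: 146 mod 11 = 3 ✓, 146 mod 5 = 1 ✓, 146 mod 9 = 2 ✓.

x ≡ 146 (mod 495).


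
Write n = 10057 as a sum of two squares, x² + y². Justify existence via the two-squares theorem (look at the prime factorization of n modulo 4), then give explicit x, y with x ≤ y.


Step 1: Factor n = 10057 = 89 · 113.
Step 2: Check the mod-4 condition on each prime factor: 89 ≡ 1 (mod 4), exponent 1; 113 ≡ 1 (mod 4), exponent 1.
All primes ≡ 3 (mod 4) appear to even exponent (or don't appear), so by the two-squares theorem n IS expressible as a sum of two squares.
Step 3: Build a representation. Here n = 89 · 113 is a product of primes ≡ 1 (mod 4). Each prime p ≡ 1 (mod 4) is itself a sum of two squares; find a² by testing p − a² for a perfect square:
  89: 89 − 1² = 88, 89 − 2² = 85, 89 − 3² = 80, 89 − 4² = 73, 89 − 5² = 64 = 8² ⇒ 89 = 5² + 8².
  113: 113 − 1² = 112, 113 − 2² = 109, 113 − 3² = 104, 113 − 4² = 97, 113 − 5² = 88, 113 − 6² = 77, 113 − 7² = 64 = 8² ⇒ 113 = 7² + 8².
  Combine using the Brahmagupta–Fibonacci identity (a² + b²)(c² + d²) = (ac − bd)² + (ad + bc)² = (ac + bd)² + (ad − bc)²:
  89 · 113 = 10057: from (5² + 8²)(7² + 8²), take (5·7 − 8·8, 5·8 + 8·7) = (35 − 64, 40 + 56) = (-29, 96); dropping signs (only squares matter) gives (29, 96); check 29² + 96² = 841 + 9216 = 10057 ✓.
Step 4: Order so x ≤ y and verify: 29² + 96² = 841 + 9216 = 10057 = n. ✓

n = 10057 = 29² + 96² (one valid representation with x ≤ y).


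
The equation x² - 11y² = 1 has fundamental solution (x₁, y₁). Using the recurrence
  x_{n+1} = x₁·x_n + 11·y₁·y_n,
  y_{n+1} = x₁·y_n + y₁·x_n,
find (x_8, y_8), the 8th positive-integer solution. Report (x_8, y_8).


Step 1: Find the fundamental solution (x₁, y₁) of x² - 11y² = 1.
  Expand √11 as a continued fraction. a₀ = ⌊√11⌋ = 3; iterate m_{k+1} = d_k·a_k − m_k, d_{k+1} = (11 − m_{k+1}²)/d_k, a_{k+1} = ⌊(a₀ + m_{k+1})/d_{k+1}⌋ (starting m₀ = 0, d₀ = 1), with convergents p_k = a_k·p_{k-1} + p_{k-2}, q_k = a_k·q_{k-1} + q_{k-2} (p₋₁ = 1, q₋₁ = 0):
  k = 0: a₀ = 3; p₀/q₀ = 3/1; p₀² − 11·q₀² = 9 − 11 = -2.
  k = 1: m = 3, d = 2, a = ⌊(3 + 3)/2⌋ = 3; p/q = (3·3 + 1)/(3·1 + 0) = 10/3; p² − 11·q² = 100 − 99 = 1.
  The first convergent with p² − 11·q² = 1 gives the fundamental solution (x₁, y₁) = (10, 3).
Step 2: Apply the recurrence (x_{n+1}, y_{n+1}) = (x₁x_n + 11y₁y_n, x₁y_n + y₁x_n) repeatedly.
  From (x_1, y_1) = (10, 3): x_2 = 10·10 + 11·3·3 = 199; y_2 = 10·3 + 3·10 = 60.
  From (x_2, y_2) = (199, 60): x_3 = 10·199 + 11·3·60 = 3970; y_3 = 10·60 + 3·199 = 1197.
  From (x_3, y_3) = (3970, 1197): x_4 = 10·3970 + 11·3·1197 = 79201; y_4 = 10·1197 + 3·3970 = 23880.
  From (x_4, y_4) = (79201, 23880): x_5 = 10·79201 + 11·3·23880 = 1580050; y_5 = 10·23880 + 3·79201 = 476403.
  From (x_5, y_5) = (1580050, 476403): x_6 = 10·1580050 + 11·3·476403 = 31521799; y_6 = 10·476403 + 3·1580050 = 9504180.
  From (x_6, y_6) = (31521799, 9504180): x_7 = 10·31521799 + 11·3·9504180 = 628855930; y_7 = 10·9504180 + 3·31521799 = 189607197.
  From (x_7, y_7) = (628855930, 189607197): x_8 = 10·628855930 + 11·3·189607197 = 12545596801; y_8 = 10·189607197 + 3·628855930 = 3782639760.
Step 3: Verify x_8² - 11·y_8² = 157391999093261433601 - 157391999093261433600 = 1 (should be 1). ✓

(x_1, y_1) = (10, 3); (x_8, y_8) = (12545596801, 3782639760).


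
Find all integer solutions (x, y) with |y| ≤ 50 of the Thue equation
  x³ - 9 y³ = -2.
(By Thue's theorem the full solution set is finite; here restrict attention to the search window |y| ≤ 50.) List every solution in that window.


The equation is x³ - 9y³ = -2. For fixed y, x³ = 9·y³ − 2, so a solution requires the RHS to be a perfect cube.
Strategy: iterate y from -50 to 50, compute RHS = 9·y³ − 2, and check whether it is a (positive or negative) perfect cube.
Check small values of y:
  y = 0: RHS = -2 is not a perfect cube.
  y = 1: RHS = 7 is not a perfect cube.
  y = -1: RHS = -11 is not a perfect cube.
  y = 2: RHS = 70 is not a perfect cube.
  y = -2: RHS = -74 is not a perfect cube.
  y = 3: RHS = 241 is not a perfect cube.
  y = -3: RHS = -245 is not a perfect cube.
Continuing the search up to |y| = 50 finds no solutions either.
No (x, y) in the scanned range satisfies the equation.

No integer solutions with |y| ≤ 50.


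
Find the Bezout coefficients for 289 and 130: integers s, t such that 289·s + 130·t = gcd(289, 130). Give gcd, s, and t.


Euclidean algorithm on (289, 130) — divide until remainder is 0:
  289 = 2 · 130 + 29
  130 = 4 · 29 + 14
  29 = 2 · 14 + 1
  14 = 14 · 1 + 0
gcd(289, 130) = 1.
Track Bezout coefficients alongside the remainders: start with r₀ = 289 = a·1 + b·0 (s = 1, t = 0) and r₁ = 130 = a·0 + b·1 (s = 0, t = 1); each new remainder r_{k+1} = r_{k-1} − q_k·r_k inherits s_{k+1} = s_{k-1} − q_k·s_k, t_{k+1} = t_{k-1} − q_k·t_k, so r_k = a·s_k + b·t_k at every step:
  q = 2: r = 29, s = 1 − 2·0 = 1, t = 0 − 2·1 = -2  (check: 289·1 + 130·(-2) = 29)
  q = 4: r = 14, s = 0 − 4·1 = -4, t = 1 − 4·(-2) = 9  (check: 289·(-4) + 130·9 = 14)
  q = 2: r = 1, s = 1 − 2·(-4) = 9, t = -2 − 2·9 = -20  (check: 289·9 + 130·(-20) = 1)
The row with r = 1 (the gcd) gives the Bezout coefficients s = 9, t = -20.
Result: 289 · (9) + 130 · (-20) = 1.

gcd(289, 130) = 1; s = 9, t = -20 (check: 289·9 + 130·(-20) = 1).


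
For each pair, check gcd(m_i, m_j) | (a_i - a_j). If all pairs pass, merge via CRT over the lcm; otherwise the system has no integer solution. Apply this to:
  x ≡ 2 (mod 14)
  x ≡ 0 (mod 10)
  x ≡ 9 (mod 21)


Moduli 14, 10, 21 are not pairwise coprime, so CRT works modulo lcm(m_i) when all pairwise compatibility conditions hold.
Pairwise compatibility: gcd(m_i, m_j) must divide a_i - a_j for every pair.
Merge one congruence at a time:
  Start: x ≡ 2 (mod 14).
  Combine with x ≡ 0 (mod 10): gcd(14, 10) = 2; 0 - 2 = -2, which IS divisible by 2, so compatible.
    Write x = 2 + 14·t and substitute into x ≡ 0 (mod 10): 14·t ≡ 0 − 2 = -2 (mod 10).
    Divide the congruence (and modulus) by g = 2: 7·t ≡ -1 (mod 5).
    Reduce coefficients mod 5: 2·t ≡ 4 (mod 5).
    The inverse of 2 mod 5 is 3 (since 2·3 = 6 = 1·5 + 1), so t ≡ 3·4 = 12 ≡ 2 (mod 5).
    Then x = 2 + 14·2 = 30, valid modulo lcm(14, 10) = 70: x ≡ 30 (mod 70).
  Combine with x ≡ 9 (mod 21): gcd(70, 21) = 7; 9 - 30 = -21, which IS divisible by 7, so compatible.
    Write x = 30 + 70·t and substitute into x ≡ 9 (mod 21): 70·t ≡ 9 − 30 = -21 (mod 21).
    Divide the congruence (and modulus) by g = 7: 10·t ≡ -3 (mod 3).
    Reduce coefficients mod 3: 1·t ≡ 0 (mod 3).
    So t ≡ 0 (mod 3).
    Then x = 30 + 70·0 = 30, valid modulo lcm(70, 21) = 210: x ≡ 30 (mod 210).
Verify: 30 mod 14 = 2, 30 mod 10 = 0, 30 mod 21 = 9.

x ≡ 30 (mod 210).


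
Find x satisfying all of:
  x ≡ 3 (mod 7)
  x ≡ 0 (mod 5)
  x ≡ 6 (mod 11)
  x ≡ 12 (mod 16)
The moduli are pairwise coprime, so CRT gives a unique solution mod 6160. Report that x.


Product of moduli M = 7 · 5 · 11 · 16 = 6160.
Merge one congruence at a time:
  Start: x ≡ 3 (mod 7).
  Combine with x ≡ 0 (mod 5); new modulus lcm = 35.
    Write x = 3 + 7·t and substitute into x ≡ 0 (mod 5): 7·t ≡ 0 − 3 = -3 (mod 5).
    Reduce coefficients mod 5: 2·t ≡ 2 (mod 5).
    The inverse of 2 mod 5 is 3 (since 2·3 = 6 = 1·5 + 1), so t ≡ 3·2 = 6 ≡ 1 (mod 5).
    Then x = 3 + 7·1 = 10, valid modulo lcm(7, 5) = 35: x ≡ 10 (mod 35).
  Combine with x ≡ 6 (mod 11); new modulus lcm = 385.
    Write x = 10 + 35·t and substitute into x ≡ 6 (mod 11): 35·t ≡ 6 − 10 = -4 (mod 11).
    Reduce coefficients mod 11: 2·t ≡ 7 (mod 11).
    The inverse of 2 mod 11 is 6 (since 2·6 = 12 = 1·11 + 1), so t ≡ 6·7 = 42 ≡ 9 (mod 11).
    Then x = 10 + 35·9 = 325, valid modulo lcm(35, 11) = 385: x ≡ 325 (mod 385).
  Combine with x ≡ 12 (mod 16); new modulus lcm = 6160.
    Write x = 325 + 385·t and substitute into x ≡ 12 (mod 16): 385·t ≡ 12 − 325 = -313 (mod 16).
    Reduce coefficients mod 16: 1·t ≡ 7 (mod 16).
    So t ≡ 7 (mod 16).
    Then x = 325 + 385·7 = 3020, valid modulo lcm(385, 16) = 6160: x ≡ 3020 (mod 6160).
Verify against each original: 3020 mod 7 = 3, 3020 mod 5 = 0, 3020 mod 11 = 6, 3020 mod 16 = 12.

x ≡ 3020 (mod 6160).


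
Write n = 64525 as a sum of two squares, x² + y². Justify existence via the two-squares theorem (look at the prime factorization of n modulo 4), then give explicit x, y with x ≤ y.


Step 1: Factor n = 64525 = 5^2 · 29 · 89.
Step 2: Check the mod-4 condition on each prime factor: 5 ≡ 1 (mod 4), exponent 2; 29 ≡ 1 (mod 4), exponent 1; 89 ≡ 1 (mod 4), exponent 1.
All primes ≡ 3 (mod 4) appear to even exponent (or don't appear), so by the two-squares theorem n IS expressible as a sum of two squares.
Step 3: Build a representation. Group n = k² · m with k = 5 and m = 29 · 89 = 2581 (a product of primes ≡ 1 (mod 4)); a representation of m scales to one of n via (k·x)² + (k·y)² = k²(x² + y²). Each prime p ≡ 1 (mod 4) is itself a sum of two squares; find a² by testing p − a² for a perfect square:
  29: 29 − 1² = 28, 29 − 2² = 25 = 5² ⇒ 29 = 2² + 5².
  89: 89 − 1² = 88, 89 − 2² = 85, 89 − 3² = 80, 89 − 4² = 73, 89 − 5² = 64 = 8² ⇒ 89 = 5² + 8².
  Combine using the Brahmagupta–Fibonacci identity (a² + b²)(c² + d²) = (ac − bd)² + (ad + bc)² = (ac + bd)² + (ad − bc)²:
  29 · 89 = 2581: from (2² + 5²)(5² + 8²), take (2·5 − 5·8, 2·8 + 5·5) = (10 − 40, 16 + 25) = (-30, 41); dropping signs (only squares matter) gives (30, 41); check 30² + 41² = 900 + 1681 = 2581 ✓.
  Scale by k = 5: (5·30, 5·41) = (150, 205).
Step 4: Order so x ≤ y and verify: 150² + 205² = 22500 + 42025 = 64525 = n. ✓

n = 64525 = 150² + 205² (one valid representation with x ≤ y).


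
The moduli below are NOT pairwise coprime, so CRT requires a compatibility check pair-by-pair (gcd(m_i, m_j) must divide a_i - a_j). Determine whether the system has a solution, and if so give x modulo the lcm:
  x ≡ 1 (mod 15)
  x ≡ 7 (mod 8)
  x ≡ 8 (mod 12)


Moduli 15, 8, 12 are not pairwise coprime, so CRT works modulo lcm(m_i) when all pairwise compatibility conditions hold.
Pairwise compatibility: gcd(m_i, m_j) must divide a_i - a_j for every pair.
Merge one congruence at a time:
  Start: x ≡ 1 (mod 15).
  Combine with x ≡ 7 (mod 8): gcd(15, 8) = 1; 7 - 1 = 6, which IS divisible by 1, so compatible.
    Write x = 1 + 15·t and substitute into x ≡ 7 (mod 8): 15·t ≡ 7 − 1 = 6 (mod 8).
    Reduce coefficients mod 8: 7·t ≡ 6 (mod 8).
    The inverse of 7 mod 8 is 7 (since 7·7 = 49 = 6·8 + 1), so t ≡ 7·6 = 42 ≡ 2 (mod 8).
    Then x = 1 + 15·2 = 31, valid modulo lcm(15, 8) = 120: x ≡ 31 (mod 120).
  Combine with x ≡ 8 (mod 12): gcd(120, 12) = 12, and 8 - 31 = -23 is NOT divisible by 12.
    ⇒ system is inconsistent (no integer solution).

No solution (the system is inconsistent).


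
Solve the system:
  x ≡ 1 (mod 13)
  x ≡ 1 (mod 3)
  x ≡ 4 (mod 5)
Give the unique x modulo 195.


Moduli 13, 3, 5 are pairwise coprime; by CRT there is a unique solution modulo M = 13 · 3 · 5 = 195.
Solve pairwise, accumulating the modulus:
  Start with x ≡ 1 (mod 13).
  Combine with x ≡ 1 (mod 3): since gcd(13, 3) = 1, we get a unique residue mod 39.
    Write x = 1 + 13·t and substitute into x ≡ 1 (mod 3): 13·t ≡ 1 − 1 = 0 (mod 3).
    Reduce coefficients mod 3: 1·t ≡ 0 (mod 3).
    So t ≡ 0 (mod 3).
    Then x = 1 + 13·0 = 1, valid modulo lcm(13, 3) = 39: x ≡ 1 (mod 39).
  Combine with x ≡ 4 (mod 5): since gcd(39, 5) = 1, we get a unique residue mod 195.
    Write x = 1 + 39·t and substitute into x ≡ 4 (mod 5): 39·t ≡ 4 − 1 = 3 (mod 5).
    Reduce coefficients mod 5: 4·t ≡ 3 (mod 5).
    The inverse of 4 mod 5 is 4 (since 4·4 = 16 = 3·5 + 1), so t ≡ 4·3 = 12 ≡ 2 (mod 5).
    Then x = 1 + 39·2 = 79, valid modulo lcm(39, 5) = 195: x ≡ 79 (mod 195).
Verify: 79 mod 13 = 1 ✓, 79 mod 3 = 1 ✓, 79 mod 5 = 4 ✓.

x ≡ 79 (mod 195).
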